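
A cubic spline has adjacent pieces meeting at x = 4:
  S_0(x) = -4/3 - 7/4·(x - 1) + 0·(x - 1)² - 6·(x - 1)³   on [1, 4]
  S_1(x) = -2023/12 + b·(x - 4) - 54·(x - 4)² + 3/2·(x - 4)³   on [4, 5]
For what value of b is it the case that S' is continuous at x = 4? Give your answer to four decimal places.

-163.7500

S_0'(x) = -7/4 + 0·(x - 1) - 18·(x - 1)², so S_0'(4) = -655/4. On the right, S_1'(4) = b, so b = -655/4.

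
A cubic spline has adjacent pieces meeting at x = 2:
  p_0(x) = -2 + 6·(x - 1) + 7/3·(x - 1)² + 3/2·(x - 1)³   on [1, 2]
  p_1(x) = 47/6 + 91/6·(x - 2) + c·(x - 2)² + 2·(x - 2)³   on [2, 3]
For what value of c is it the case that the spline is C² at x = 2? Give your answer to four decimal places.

p_0''(x) = 14/3 + 9·(x - 1), so p_0''(2) = 41/3. On the right, p_1''(2) = 2c, so c = 41/6.

6.8333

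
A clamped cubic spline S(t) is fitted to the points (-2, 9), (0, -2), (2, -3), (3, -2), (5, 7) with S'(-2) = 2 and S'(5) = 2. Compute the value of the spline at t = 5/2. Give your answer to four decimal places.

-2.7444

With M_i denoting the second derivative at x_i, h_i = 2, 2, 1, 2, and Δ_i = (y_(i+1) − y_i)/h_i = -11/2, -1/2, 1, 9/2:
  2·M_0 + 8·M_1 + 2·M_2 = 6(Δ_1 - Δ_0) = 30
  2·M_1 + 6·M_2 + 1·M_3 = 6(Δ_2 - Δ_1) = 9
  1·M_2 + 6·M_3 + 2·M_4 = 6(Δ_3 - Δ_2) = 21
Clamped end conditions give two more equations: 2h_0·M_0 + h_0·M_1 = 6(Δ_0 - S'(-2)) = -45 and h_3·M_3 + 2h_3·M_4 = 6(S'(5) - Δ_3) = -15.
Hence M_0 = -1869/122, M_1 = 993/122, M_2 = -273/122, M_3 = 375/61, M_4 = -1665/244.
On [2, 3], S(t) = -3 + 44/61·(t - 2) - 273/244·(t - 2)² + 341/244·(t - 2)³.
With (t - 2) = 1/2: S(5/2) = -5357/1952.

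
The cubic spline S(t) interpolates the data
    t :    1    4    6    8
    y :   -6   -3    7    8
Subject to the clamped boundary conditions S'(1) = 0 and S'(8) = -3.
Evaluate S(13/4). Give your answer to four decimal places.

-5.1277

Let M_i = S''(x_i). Step sizes h_i = 3, 2, 2; slopes of the chords Δ_i = (y_(i+1) - y_i)/h_i = 1, 5, 1/2.
  3·M_0 + 10·M_1 + 2·M_2 = 6(Δ_1 - Δ_0) = 24
  2·M_1 + 8·M_2 + 2·M_3 = 6(Δ_2 - Δ_1) = -27
Clamped end conditions give two more equations: 2h_0·M_0 + h_0·M_1 = 6(Δ_0 - S'(1)) = 6 and h_2·M_2 + 2h_2·M_3 = 6(S'(8) - Δ_2) = -21.
Solving: M_0 = -23/37, M_1 = 120/37, M_2 = -243/74, M_3 = -267/74.
On [1, 4], S(t) = -6 + 0·(t - 1) - 23/74·(t - 1)² + 143/666·(t - 1)³.
With (t - 1) = 9/4: S(13/4) = -24285/4736.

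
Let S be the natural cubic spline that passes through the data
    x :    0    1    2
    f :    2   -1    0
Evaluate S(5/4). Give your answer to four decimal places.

With M_i denoting the second derivative at x_i, h_i = 1, 1, and Δ_i = (y_(i+1) − y_i)/h_i = -3, 1:
  1·M_0 + 4·M_1 + 1·M_2 = 6(Δ_1 - Δ_0) = 24
Natural end conditions: M_0 = M_2 = 0.
Forward elimination and back-substitution give M_0 = 0, M_1 = 6, M_2 = 0.
On [1, 2], S(x) = -1 - 1·(x - 1) + 3·(x - 1)² - 1·(x - 1)³.
With (x - 1) = 1/4: S(5/4) = -69/64.

-1.0781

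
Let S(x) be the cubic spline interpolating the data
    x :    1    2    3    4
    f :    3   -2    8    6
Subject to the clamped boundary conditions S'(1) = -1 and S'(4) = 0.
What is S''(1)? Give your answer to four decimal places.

-31.3333

Put σ_i = S'' at the i-th knot. Here h = (1, 1, 1) and Δ = (-5, 10, -2), so the interior equations h_(i-1)·σ_(i-1) + 2(h_(i-1)+h_i)·σ_i + h_i·σ_(i+1) = 6(Δ_i − Δ_(i-1)) read
  1·σ_0 + 4·σ_1 + 1·σ_2 = 6(Δ_1 - Δ_0) = 90
  1·σ_1 + 4·σ_2 + 1·σ_3 = 6(Δ_2 - Δ_1) = -72
Clamped end conditions give two more equations: 2h_0·σ_0 + h_0·σ_1 = 6(Δ_0 - S'(1)) = -24 and h_2·σ_2 + 2h_2·σ_3 = 6(S'(4) - Δ_2) = 12.
Solving: σ_0 = -94/3, σ_1 = 116/3, σ_2 = -100/3, σ_3 = 68/3.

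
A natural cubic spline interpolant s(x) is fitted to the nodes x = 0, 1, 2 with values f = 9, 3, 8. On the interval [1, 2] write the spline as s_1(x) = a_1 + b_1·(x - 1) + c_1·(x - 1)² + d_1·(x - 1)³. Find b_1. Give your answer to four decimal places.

-0.5000

Write M_i for s''(x_i). With h_i = 1, 1 and divided differences Δ_i = -6, 5, the continuity of s' gives the tridiagonal system
  1·M_0 + 4·M_1 + 1·M_2 = 6(Δ_1 - Δ_0) = 66
Natural end conditions: M_0 = M_2 = 0.
Solving: M_0 = 0, M_1 = 33/2, M_2 = 0.
On [1, 2], with s_1(x) = a_1 + b_1·(x - 1) + c_1·(x - 1)² + d_1·(x - 1)³: c_1 = M_1/2 = 33/4, d_1 = (M_2 - M_1)/(6h_1) = -11/4, b_1 = Δ_1 - h_1(2M_1 + M_2)/6 = -1/2.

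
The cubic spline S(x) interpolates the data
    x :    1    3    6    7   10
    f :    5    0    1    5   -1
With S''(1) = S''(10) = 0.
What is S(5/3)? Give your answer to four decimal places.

3.1793

With σ_i denoting the second derivative at x_i, h_i = 2, 3, 1, 3, and Δ_i = (y_(i+1) − y_i)/h_i = -5/2, 1/3, 4, -2:
  2·σ_0 + 10·σ_1 + 3·σ_2 = 6(Δ_1 - Δ_0) = 17
  3·σ_1 + 8·σ_2 + 1·σ_3 = 6(Δ_2 - Δ_1) = 22
  1·σ_2 + 8·σ_3 + 3·σ_4 = 6(Δ_3 - Δ_2) = -36
Natural end conditions: σ_0 = σ_4 = 0.
Solving: σ_0 = 0, σ_1 = 145/186, σ_2 = 856/279, σ_3 = -2725/558, σ_4 = 0.
On [1, 3], S(x) = 5 - 770/279·(x - 1) + 0·(x - 1)² + 145/2232·(x - 1)³.
With (x - 1) = 2/3: S(5/3) = 23950/7533.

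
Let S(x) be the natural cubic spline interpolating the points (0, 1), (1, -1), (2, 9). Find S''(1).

18

Let M_i = S''(x_i). Step sizes h_i = 1, 1; slopes of the chords Δ_i = (y_(i+1) - y_i)/h_i = -2, 10.
  1·M_0 + 4·M_1 + 1·M_2 = 6(Δ_1 - Δ_0) = 72
Natural end conditions: M_0 = M_2 = 0.
Solving the tridiagonal system: M_0 = 0, M_1 = 18, M_2 = 0.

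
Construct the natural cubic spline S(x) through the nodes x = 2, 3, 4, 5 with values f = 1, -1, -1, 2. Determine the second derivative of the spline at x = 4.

4

Write M_i for S''(x_i). With h_i = 1, 1, 1 and divided differences Δ_i = -2, 0, 3, the continuity of S' gives the tridiagonal system
  1·M_0 + 4·M_1 + 1·M_2 = 6(Δ_1 - Δ_0) = 12
  1·M_1 + 4·M_2 + 1·M_3 = 6(Δ_2 - Δ_1) = 18
Natural end conditions: M_0 = M_3 = 0.
Solving: M_0 = 0, M_1 = 2, M_2 = 4, M_3 = 0.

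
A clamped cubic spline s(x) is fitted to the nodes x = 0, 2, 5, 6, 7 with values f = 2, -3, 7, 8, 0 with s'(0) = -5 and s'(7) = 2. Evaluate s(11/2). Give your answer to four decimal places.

8.9945

Let m_i = s''(x_i). Step sizes h_i = 2, 3, 1, 1; slopes of the chords Δ_i = (y_(i+1) - y_i)/h_i = -5/2, 10/3, 1, -8.
  2·m_0 + 10·m_1 + 3·m_2 = 6(Δ_1 - Δ_0) = 35
  3·m_1 + 8·m_2 + 1·m_3 = 6(Δ_2 - Δ_1) = -14
  1·m_2 + 4·m_3 + 1·m_4 = 6(Δ_3 - Δ_2) = -54
Clamped end conditions give two more equations: 2h_0·m_0 + h_0·m_1 = 6(Δ_0 - s'(0)) = 15 and h_3·m_3 + 2h_3·m_4 = 6(s'(7) - Δ_3) = 60.
Forward elimination and back-substitution give m_0 = 1265/564, m_1 = 425/141, m_2 = 35/282, m_3 = -3389/141, m_4 = 11849/282.
On [5, 6], s(x) = 7 + 700/141·(x - 5) + 35/564·(x - 5)² - 757/188·(x - 5)³.
With (x - 5) = 1/2: s(11/2) = 40583/4512.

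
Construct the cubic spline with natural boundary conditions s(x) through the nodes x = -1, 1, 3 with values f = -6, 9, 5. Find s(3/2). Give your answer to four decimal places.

Write M_i for s''(x_i). With h_i = 2, 2 and divided differences Δ_i = 15/2, -2, the continuity of s' gives the tridiagonal system
  2·M_0 + 8·M_1 + 2·M_2 = 6(Δ_1 - Δ_0) = -57
Natural end conditions: M_0 = M_2 = 0.
Forward elimination and back-substitution give M_0 = 0, M_1 = -57/8, M_2 = 0.
On [1, 3], s(x) = 9 + 11/4·(x - 1) - 57/16·(x - 1)² + 19/32·(x - 1)³.
With (x - 1) = 1/2: s(3/2) = 2447/256.

9.5586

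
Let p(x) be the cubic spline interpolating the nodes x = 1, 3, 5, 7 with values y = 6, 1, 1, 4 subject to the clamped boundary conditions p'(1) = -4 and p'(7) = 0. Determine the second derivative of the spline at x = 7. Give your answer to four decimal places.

-3.0667

With M_i denoting the second derivative at x_i, h_i = 2, 2, 2, and Δ_i = (y_(i+1) − y_i)/h_i = -5/2, 0, 3/2:
  2·M_0 + 8·M_1 + 2·M_2 = 6(Δ_1 - Δ_0) = 15
  2·M_1 + 8·M_2 + 2·M_3 = 6(Δ_2 - Δ_1) = 9
Clamped end conditions give two more equations: 2h_0·M_0 + h_0·M_1 = 6(Δ_0 - p'(1)) = 9 and h_2·M_2 + 2h_2·M_3 = 6(p'(7) - Δ_2) = -9.
Forward elimination and back-substitution give M_0 = 26/15, M_1 = 31/30, M_2 = 49/30, M_3 = -46/15.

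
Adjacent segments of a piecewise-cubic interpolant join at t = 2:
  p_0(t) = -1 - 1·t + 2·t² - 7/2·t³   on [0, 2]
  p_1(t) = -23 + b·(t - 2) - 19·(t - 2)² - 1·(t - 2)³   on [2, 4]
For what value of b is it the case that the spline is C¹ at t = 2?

p_0'(t) = -1 + 4·t - 21/2·t², so p_0'(2) = -35. On the right, p_1'(2) = b, so b = -35.

-35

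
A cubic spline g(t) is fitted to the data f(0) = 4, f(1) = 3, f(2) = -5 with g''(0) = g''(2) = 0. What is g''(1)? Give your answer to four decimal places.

Let m_i = g''(x_i). Step sizes h_i = 1, 1; slopes of the chords Δ_i = (y_(i+1) - y_i)/h_i = -1, -8.
  1·m_0 + 4·m_1 + 1·m_2 = 6(Δ_1 - Δ_0) = -42
Natural end conditions: m_0 = m_2 = 0.
Solving: m_0 = 0, m_1 = -21/2, m_2 = 0.

-10.5000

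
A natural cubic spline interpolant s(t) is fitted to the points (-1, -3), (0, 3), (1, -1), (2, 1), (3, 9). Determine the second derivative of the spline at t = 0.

Write M_i for s''(x_i). With h_i = 1, 1, 1, 1 and divided differences Δ_i = 6, -4, 2, 8, the continuity of s' gives the tridiagonal system
  1·M_0 + 4·M_1 + 1·M_2 = 6(Δ_1 - Δ_0) = -60
  1·M_1 + 4·M_2 + 1·M_3 = 6(Δ_2 - Δ_1) = 36
  1·M_2 + 4·M_3 + 1·M_4 = 6(Δ_3 - Δ_2) = 36
Natural end conditions: M_0 = M_4 = 0.
Solving the tridiagonal system: M_0 = 0, M_1 = -18, M_2 = 12, M_3 = 6, M_4 = 0.

-18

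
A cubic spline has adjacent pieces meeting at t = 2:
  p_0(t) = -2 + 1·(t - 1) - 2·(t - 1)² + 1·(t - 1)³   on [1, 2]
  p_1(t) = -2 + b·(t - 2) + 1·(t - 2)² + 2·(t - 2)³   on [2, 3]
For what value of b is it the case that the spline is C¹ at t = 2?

0

p_0'(t) = 1 - 4·(t - 1) + 3·(t - 1)², so p_0'(2) = 0. On the right, p_1'(2) = b, so b = 0.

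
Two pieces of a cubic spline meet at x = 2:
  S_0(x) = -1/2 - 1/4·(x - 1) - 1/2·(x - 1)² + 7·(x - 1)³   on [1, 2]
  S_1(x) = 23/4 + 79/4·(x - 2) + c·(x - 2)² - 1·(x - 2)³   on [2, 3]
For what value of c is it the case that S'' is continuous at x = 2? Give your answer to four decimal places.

20.5000

S_0''(x) = -1 + 42·(x - 1), so S_0''(2) = 41. On the right, S_1''(2) = 2c, so c = 41/2.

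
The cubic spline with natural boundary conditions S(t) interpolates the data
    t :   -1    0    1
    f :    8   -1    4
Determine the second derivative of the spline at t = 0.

21

Write M_i for S''(x_i). With h_i = 1, 1 and divided differences Δ_i = -9, 5, the continuity of S' gives the tridiagonal system
  1·M_0 + 4·M_1 + 1·M_2 = 6(Δ_1 - Δ_0) = 84
Natural end conditions: M_0 = M_2 = 0.
Solving the tridiagonal system: M_0 = 0, M_1 = 21, M_2 = 0.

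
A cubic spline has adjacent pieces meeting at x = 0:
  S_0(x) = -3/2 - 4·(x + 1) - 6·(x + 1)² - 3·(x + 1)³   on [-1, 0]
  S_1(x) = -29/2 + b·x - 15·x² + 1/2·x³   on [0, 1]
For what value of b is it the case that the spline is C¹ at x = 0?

S_0'(x) = -4 - 12·(x + 1) - 9·(x + 1)², so S_0'(0) = -25. On the right, S_1'(0) = b, so b = -25.

-25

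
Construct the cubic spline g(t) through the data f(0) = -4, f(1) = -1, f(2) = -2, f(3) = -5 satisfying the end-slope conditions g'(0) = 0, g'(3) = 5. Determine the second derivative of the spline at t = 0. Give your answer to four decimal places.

Put σ_i = g'' at the i-th knot. Here h = (1, 1, 1) and Δ = (3, -1, -3), so the interior equations h_(i-1)·σ_(i-1) + 2(h_(i-1)+h_i)·σ_i + h_i·σ_(i+1) = 6(Δ_i − Δ_(i-1)) read
  1·σ_0 + 4·σ_1 + 1·σ_2 = 6(Δ_1 - Δ_0) = -24
  1·σ_1 + 4·σ_2 + 1·σ_3 = 6(Δ_2 - Δ_1) = -12
Clamped end conditions give two more equations: 2h_0·σ_0 + h_0·σ_1 = 6(Δ_0 - g'(0)) = 18 and h_2·σ_2 + 2h_2·σ_3 = 6(g'(3) - Δ_2) = 48.
Hence σ_0 = 188/15, σ_1 = -106/15, σ_2 = -124/15, σ_3 = 422/15.

12.5333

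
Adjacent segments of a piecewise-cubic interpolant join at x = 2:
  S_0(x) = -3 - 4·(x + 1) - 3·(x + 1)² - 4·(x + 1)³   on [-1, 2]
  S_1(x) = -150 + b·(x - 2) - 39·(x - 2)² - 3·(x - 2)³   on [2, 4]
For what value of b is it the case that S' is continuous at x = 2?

S_0'(x) = -4 - 6·(x + 1) - 12·(x + 1)², so S_0'(2) = -130. On the right, S_1'(2) = b, so b = -130.

-130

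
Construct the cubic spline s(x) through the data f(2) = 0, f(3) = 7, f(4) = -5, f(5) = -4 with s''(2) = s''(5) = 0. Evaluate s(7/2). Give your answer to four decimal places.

Let M_i = s''(x_i). Step sizes h_i = 1, 1, 1; slopes of the chords Δ_i = (y_(i+1) - y_i)/h_i = 7, -12, 1.
  1·M_0 + 4·M_1 + 1·M_2 = 6(Δ_1 - Δ_0) = -114
  1·M_1 + 4·M_2 + 1·M_3 = 6(Δ_2 - Δ_1) = 78
Natural end conditions: M_0 = M_3 = 0.
Hence M_0 = 0, M_1 = -178/5, M_2 = 142/5, M_3 = 0.
On [3, 4], s(x) = 7 - 73/15·(x - 3) - 89/5·(x - 3)² + 32/3·(x - 3)³.
With (x - 3) = 1/2: s(7/2) = 29/20.

1.4500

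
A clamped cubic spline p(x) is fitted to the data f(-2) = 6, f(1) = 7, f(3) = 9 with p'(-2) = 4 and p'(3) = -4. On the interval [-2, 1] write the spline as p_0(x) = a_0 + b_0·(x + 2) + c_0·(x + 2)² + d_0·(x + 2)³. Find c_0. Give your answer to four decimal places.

With σ_i denoting the second derivative at x_i, h_i = 3, 2, and Δ_i = (y_(i+1) − y_i)/h_i = 1/3, 1:
  3·σ_0 + 10·σ_1 + 2·σ_2 = 6(Δ_1 - Δ_0) = 4
Clamped end conditions give two more equations: 2h_0·σ_0 + h_0·σ_1 = 6(Δ_0 - p'(-2)) = -22 and h_1·σ_1 + 2h_1·σ_2 = 6(p'(3) - Δ_1) = -30.
Hence σ_0 = -17/3, σ_1 = 4, σ_2 = -19/2.
On [-2, 1], with p_0(x) = a_0 + b_0·(x + 2) + c_0·(x + 2)² + d_0·(x + 2)³: c_0 = σ_0/2 = -17/6, d_0 = (σ_1 - σ_0)/(6h_0) = 29/54, b_0 = Δ_0 - h_0(2σ_0 + σ_1)/6 = 4.

-2.8333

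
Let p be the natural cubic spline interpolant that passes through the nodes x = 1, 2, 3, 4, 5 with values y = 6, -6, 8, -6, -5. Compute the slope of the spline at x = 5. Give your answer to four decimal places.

With m_i denoting the second derivative at x_i, h_i = 1, 1, 1, 1, and Δ_i = (y_(i+1) − y_i)/h_i = -12, 14, -14, 1:
  1·m_0 + 4·m_1 + 1·m_2 = 6(Δ_1 - Δ_0) = 156
  1·m_1 + 4·m_2 + 1·m_3 = 6(Δ_2 - Δ_1) = -168
  1·m_2 + 4·m_3 + 1·m_4 = 6(Δ_3 - Δ_2) = 90
Natural end conditions: m_0 = m_4 = 0.
Forward elimination and back-substitution give m_0 = 0, m_1 = 1551/28, m_2 = -459/7, m_3 = 1089/28, m_4 = 0.
On [4, 5], p'(x) = b_3 + 2c_3·(x - 4) + 3d_3·(x - 4)² with b_3 = Δ_3 - h_3(2m_3 + m_4)/6 = -335/28, c_3 = m_3/2 = 1089/56, d_3 = (m_4 - m_3)/(6h_3) = -363/56. So p'(5) = 419/56.

7.4821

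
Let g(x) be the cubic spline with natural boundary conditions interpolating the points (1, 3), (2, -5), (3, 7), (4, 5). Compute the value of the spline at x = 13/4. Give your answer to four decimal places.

8.1625

Let M_i = g''(x_i). Step sizes h_i = 1, 1, 1; slopes of the chords Δ_i = (y_(i+1) - y_i)/h_i = -8, 12, -2.
  1·M_0 + 4·M_1 + 1·M_2 = 6(Δ_1 - Δ_0) = 120
  1·M_1 + 4·M_2 + 1·M_3 = 6(Δ_2 - Δ_1) = -84
Natural end conditions: M_0 = M_3 = 0.
Forward elimination and back-substitution give M_0 = 0, M_1 = 188/5, M_2 = -152/5, M_3 = 0.
On [3, 4], g(x) = 7 + 122/15·(x - 3) - 76/5·(x - 3)² + 76/15·(x - 3)³.
With (x - 3) = 1/4: g(13/4) = 653/80.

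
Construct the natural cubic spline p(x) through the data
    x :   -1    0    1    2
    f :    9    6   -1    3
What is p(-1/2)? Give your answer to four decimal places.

Put σ_i = p'' at the i-th knot. Here h = (1, 1, 1) and Δ = (-3, -7, 4), so the interior equations h_(i-1)·σ_(i-1) + 2(h_(i-1)+h_i)·σ_i + h_i·σ_(i+1) = 6(Δ_i − Δ_(i-1)) read
  1·σ_0 + 4·σ_1 + 1·σ_2 = 6(Δ_1 - Δ_0) = -24
  1·σ_1 + 4·σ_2 + 1·σ_3 = 6(Δ_2 - Δ_1) = 66
Natural end conditions: σ_0 = σ_3 = 0.
Hence σ_0 = 0, σ_1 = -54/5, σ_2 = 96/5, σ_3 = 0.
On [-1, 0], p(x) = 9 - 6/5·(x + 1) + 0·(x + 1)² - 9/5·(x + 1)³.
With (x + 1) = 1/2: p(-1/2) = 327/40.

8.1750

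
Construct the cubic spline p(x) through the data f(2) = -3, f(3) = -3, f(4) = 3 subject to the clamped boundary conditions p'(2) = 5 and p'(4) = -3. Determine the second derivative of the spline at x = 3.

26

Put M_i = p'' at the i-th knot. Here h = (1, 1) and Δ = (0, 6), so the interior equations h_(i-1)·M_(i-1) + 2(h_(i-1)+h_i)·M_i + h_i·M_(i+1) = 6(Δ_i − Δ_(i-1)) read
  1·M_0 + 4·M_1 + 1·M_2 = 6(Δ_1 - Δ_0) = 36
Clamped end conditions give two more equations: 2h_0·M_0 + h_0·M_1 = 6(Δ_0 - p'(2)) = -30 and h_1·M_1 + 2h_1·M_2 = 6(p'(4) - Δ_1) = -54.
Hence M_0 = -28, M_1 = 26, M_2 = -40.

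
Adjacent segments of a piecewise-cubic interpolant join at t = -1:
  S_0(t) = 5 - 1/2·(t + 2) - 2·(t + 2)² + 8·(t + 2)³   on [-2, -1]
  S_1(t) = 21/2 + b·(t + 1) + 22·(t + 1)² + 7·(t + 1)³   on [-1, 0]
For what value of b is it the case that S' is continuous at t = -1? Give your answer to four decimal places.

S_0'(t) = -1/2 - 4·(t + 2) + 24·(t + 2)², so S_0'(-1) = 39/2. On the right, S_1'(-1) = b, so b = 39/2.

19.5000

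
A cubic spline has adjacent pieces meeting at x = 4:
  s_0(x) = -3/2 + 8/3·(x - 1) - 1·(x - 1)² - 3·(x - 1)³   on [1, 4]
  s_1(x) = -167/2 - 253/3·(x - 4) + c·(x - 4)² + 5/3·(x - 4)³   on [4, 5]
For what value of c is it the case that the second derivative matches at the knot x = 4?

s_0''(x) = -2 - 18·(x - 1), so s_0''(4) = -56. On the right, s_1''(4) = 2c, so c = -28.

-28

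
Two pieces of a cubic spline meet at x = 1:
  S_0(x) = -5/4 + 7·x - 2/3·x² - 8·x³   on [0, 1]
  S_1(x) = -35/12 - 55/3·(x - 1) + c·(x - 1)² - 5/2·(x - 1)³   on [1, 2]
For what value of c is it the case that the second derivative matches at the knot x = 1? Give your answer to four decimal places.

S_0''(x) = -4/3 - 48·x, so S_0''(1) = -148/3. On the right, S_1''(1) = 2c, so c = -74/3.

-24.6667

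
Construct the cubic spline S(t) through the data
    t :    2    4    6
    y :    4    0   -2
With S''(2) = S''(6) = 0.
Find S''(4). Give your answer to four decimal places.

0.7500

Write M_i for S''(x_i). With h_i = 2, 2 and divided differences Δ_i = -2, -1, the continuity of S' gives the tridiagonal system
  2·M_0 + 8·M_1 + 2·M_2 = 6(Δ_1 - Δ_0) = 6
Natural end conditions: M_0 = M_2 = 0.
Solving: M_0 = 0, M_1 = 3/4, M_2 = 0.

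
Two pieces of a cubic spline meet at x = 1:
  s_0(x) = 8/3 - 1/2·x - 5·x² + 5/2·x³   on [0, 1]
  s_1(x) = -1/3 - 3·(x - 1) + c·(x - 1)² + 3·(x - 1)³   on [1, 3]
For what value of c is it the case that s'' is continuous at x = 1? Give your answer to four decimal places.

s_0''(x) = -10 + 15·x, so s_0''(1) = 5. On the right, s_1''(1) = 2c, so c = 5/2.

2.5000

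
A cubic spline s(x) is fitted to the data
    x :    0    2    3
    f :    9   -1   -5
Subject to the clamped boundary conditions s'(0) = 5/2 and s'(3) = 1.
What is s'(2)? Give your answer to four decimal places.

Write σ_i for s''(x_i). With h_i = 2, 1 and divided differences Δ_i = -5, -4, the continuity of s' gives the tridiagonal system
  2·σ_0 + 6·σ_1 + 1·σ_2 = 6(Δ_1 - Δ_0) = 6
Clamped end conditions give two more equations: 2h_0·σ_0 + h_0·σ_1 = 6(Δ_0 - s'(0)) = -45 and h_1·σ_1 + 2h_1·σ_2 = 6(s'(3) - Δ_1) = 30.
Solving the tridiagonal system: σ_0 = -51/4, σ_1 = 3, σ_2 = 27/2.
On [2, 3], s'(x) = b_1 + 2c_1·(x - 2) + 3d_1·(x - 2)² with b_1 = Δ_1 - h_1(2σ_1 + σ_2)/6 = -29/4, c_1 = σ_1/2 = 3/2, d_1 = (σ_2 - σ_1)/(6h_1) = 7/4. So s'(2) = -29/4.

-7.2500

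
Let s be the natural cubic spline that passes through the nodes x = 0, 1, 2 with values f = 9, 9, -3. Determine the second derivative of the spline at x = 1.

Write m_i for s''(x_i). With h_i = 1, 1 and divided differences Δ_i = 0, -12, the continuity of s' gives the tridiagonal system
  1·m_0 + 4·m_1 + 1·m_2 = 6(Δ_1 - Δ_0) = -72
Natural end conditions: m_0 = m_2 = 0.
Forward elimination and back-substitution give m_0 = 0, m_1 = -18, m_2 = 0.

-18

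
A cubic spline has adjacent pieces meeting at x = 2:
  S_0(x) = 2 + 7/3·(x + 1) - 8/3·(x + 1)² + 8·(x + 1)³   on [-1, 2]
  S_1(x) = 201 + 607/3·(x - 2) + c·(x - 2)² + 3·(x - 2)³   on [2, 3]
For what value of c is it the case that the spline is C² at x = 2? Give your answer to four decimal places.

S_0''(x) = -16/3 + 48·(x + 1), so S_0''(2) = 416/3. On the right, S_1''(2) = 2c, so c = 208/3.

69.3333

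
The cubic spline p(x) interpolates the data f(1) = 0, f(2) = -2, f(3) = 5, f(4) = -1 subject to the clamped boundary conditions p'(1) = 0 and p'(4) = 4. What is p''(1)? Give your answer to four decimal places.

-20.1333

Write M_i for p''(x_i). With h_i = 1, 1, 1 and divided differences Δ_i = -2, 7, -6, the continuity of p' gives the tridiagonal system
  1·M_0 + 4·M_1 + 1·M_2 = 6(Δ_1 - Δ_0) = 54
  1·M_1 + 4·M_2 + 1·M_3 = 6(Δ_2 - Δ_1) = -78
Clamped end conditions give two more equations: 2h_0·M_0 + h_0·M_1 = 6(Δ_0 - p'(1)) = -12 and h_2·M_2 + 2h_2·M_3 = 6(p'(4) - Δ_2) = 60.
Hence M_0 = -302/15, M_1 = 424/15, M_2 = -584/15, M_3 = 742/15.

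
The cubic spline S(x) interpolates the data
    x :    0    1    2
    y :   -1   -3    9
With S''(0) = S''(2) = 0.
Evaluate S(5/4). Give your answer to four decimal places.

With σ_i denoting the second derivative at x_i, h_i = 1, 1, and Δ_i = (y_(i+1) − y_i)/h_i = -2, 12:
  1·σ_0 + 4·σ_1 + 1·σ_2 = 6(Δ_1 - Δ_0) = 84
Natural end conditions: σ_0 = σ_2 = 0.
Solving the tridiagonal system: σ_0 = 0, σ_1 = 21, σ_2 = 0.
On [1, 2], S(x) = -3 + 5·(x - 1) + 21/2·(x - 1)² - 7/2·(x - 1)³.
With (x - 1) = 1/4: S(5/4) = -147/128.

-1.1484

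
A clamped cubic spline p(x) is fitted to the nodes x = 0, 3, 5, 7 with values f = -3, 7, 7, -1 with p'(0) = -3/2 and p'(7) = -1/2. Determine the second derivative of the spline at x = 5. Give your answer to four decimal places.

-4.0405

Write m_i for p''(x_i). With h_i = 3, 2, 2 and divided differences Δ_i = 10/3, 0, -4, the continuity of p' gives the tridiagonal system
  3·m_0 + 10·m_1 + 2·m_2 = 6(Δ_1 - Δ_0) = -20
  2·m_1 + 8·m_2 + 2·m_3 = 6(Δ_2 - Δ_1) = -24
Clamped end conditions give two more equations: 2h_0·m_0 + h_0·m_1 = 6(Δ_0 - p'(0)) = 29 and h_2·m_2 + 2h_2·m_3 = 6(p'(7) - Δ_2) = 21.
Solving: m_0 = 709/111, m_1 = -115/37, m_2 = -299/74, m_3 = 269/37.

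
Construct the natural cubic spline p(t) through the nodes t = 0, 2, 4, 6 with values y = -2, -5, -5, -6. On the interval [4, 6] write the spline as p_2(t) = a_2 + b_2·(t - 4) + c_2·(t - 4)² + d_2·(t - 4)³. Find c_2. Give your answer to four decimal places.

-0.3500

Let σ_i = p''(x_i). Step sizes h_i = 2, 2, 2; slopes of the chords Δ_i = (y_(i+1) - y_i)/h_i = -3/2, 0, -1/2.
  2·σ_0 + 8·σ_1 + 2·σ_2 = 6(Δ_1 - Δ_0) = 9
  2·σ_1 + 8·σ_2 + 2·σ_3 = 6(Δ_2 - Δ_1) = -3
Natural end conditions: σ_0 = σ_3 = 0.
Solving the tridiagonal system: σ_0 = 0, σ_1 = 13/10, σ_2 = -7/10, σ_3 = 0.
On [4, 6], with p_2(t) = a_2 + b_2·(t - 4) + c_2·(t - 4)² + d_2·(t - 4)³: c_2 = σ_2/2 = -7/20, d_2 = (σ_3 - σ_2)/(6h_2) = 7/120, b_2 = Δ_2 - h_2(2σ_2 + σ_3)/6 = -1/30.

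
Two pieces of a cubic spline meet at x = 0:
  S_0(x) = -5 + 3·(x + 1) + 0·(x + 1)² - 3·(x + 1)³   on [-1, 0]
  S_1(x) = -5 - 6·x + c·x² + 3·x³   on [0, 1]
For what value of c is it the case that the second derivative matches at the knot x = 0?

-9

S_0''(x) = 0 - 18·(x + 1), so S_0''(0) = -18. On the right, S_1''(0) = 2c, so c = -9.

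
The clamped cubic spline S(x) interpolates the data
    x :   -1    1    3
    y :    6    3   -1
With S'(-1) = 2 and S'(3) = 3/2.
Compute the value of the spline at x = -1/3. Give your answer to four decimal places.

Write M_i for S''(x_i). With h_i = 2, 2 and divided differences Δ_i = -3/2, -2, the continuity of S' gives the tridiagonal system
  2·M_0 + 8·M_1 + 2·M_2 = 6(Δ_1 - Δ_0) = -3
Clamped end conditions give two more equations: 2h_0·M_0 + h_0·M_1 = 6(Δ_0 - S'(-1)) = -21 and h_1·M_1 + 2h_1·M_2 = 6(S'(3) - Δ_1) = 21.
Solving: M_0 = -5, M_1 = -1/2, M_2 = 11/2.
On [-1, 1], S(x) = 6 + 2·(x + 1) - 5/2·(x + 1)² + 3/8·(x + 1)³.
With (x + 1) = 2/3: S(-1/3) = 19/3.

6.3333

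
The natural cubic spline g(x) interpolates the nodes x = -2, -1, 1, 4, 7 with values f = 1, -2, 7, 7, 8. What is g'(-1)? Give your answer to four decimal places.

0.0502

Put σ_i = g'' at the i-th knot. Here h = (1, 2, 3, 3) and Δ = (-3, 9/2, 0, 1/3), so the interior equations h_(i-1)·σ_(i-1) + 2(h_(i-1)+h_i)·σ_i + h_i·σ_(i+1) = 6(Δ_i − Δ_(i-1)) read
  1·σ_0 + 6·σ_1 + 2·σ_2 = 6(Δ_1 - Δ_0) = 45
  2·σ_1 + 10·σ_2 + 3·σ_3 = 6(Δ_2 - Δ_1) = -27
  3·σ_2 + 12·σ_3 + 3·σ_4 = 6(Δ_3 - Δ_2) = 2
Natural end conditions: σ_0 = σ_4 = 0.
Forward elimination and back-substitution give σ_0 = 0, σ_1 = 1885/206, σ_2 = -510/103, σ_3 = 434/309, σ_4 = 0.
On [-1, 1], g'(x) = b_1 + 2c_1·(x + 1) + 3d_1·(x + 1)² with b_1 = Δ_1 - h_1(2σ_1 + σ_2)/6 = 31/618, c_1 = σ_1/2 = 1885/412, d_1 = (σ_2 - σ_1)/(6h_1) = -2905/2472. So g'(-1) = 31/618.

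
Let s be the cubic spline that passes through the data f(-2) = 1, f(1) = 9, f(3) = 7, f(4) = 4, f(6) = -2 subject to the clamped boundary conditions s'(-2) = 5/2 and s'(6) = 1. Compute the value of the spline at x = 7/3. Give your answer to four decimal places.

8.3515

With M_i denoting the second derivative at x_i, h_i = 3, 2, 1, 2, and Δ_i = (y_(i+1) − y_i)/h_i = 8/3, -1, -3, -3:
  3·M_0 + 10·M_1 + 2·M_2 = 6(Δ_1 - Δ_0) = -22
  2·M_1 + 6·M_2 + 1·M_3 = 6(Δ_2 - Δ_1) = -12
  1·M_2 + 6·M_3 + 2·M_4 = 6(Δ_3 - Δ_2) = 0
Clamped end conditions give two more equations: 2h_0·M_0 + h_0·M_1 = 6(Δ_0 - s'(-2)) = 1 and h_3·M_3 + 2h_3·M_4 = 6(s'(6) - Δ_3) = 24.
Solving: M_0 = 632/453, M_1 = -371/151, M_2 = -122/151, M_3 = -338/151, M_4 = 1075/151.
On [1, 3], s(x) = 9 + 137/151·(x - 1) - 371/302·(x - 1)² + 83/604·(x - 1)³.
With (x - 1) = 4/3: s(7/3) = 34049/4077.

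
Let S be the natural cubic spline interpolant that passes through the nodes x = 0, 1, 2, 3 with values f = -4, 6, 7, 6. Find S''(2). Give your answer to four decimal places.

0.4000

With M_i denoting the second derivative at x_i, h_i = 1, 1, 1, and Δ_i = (y_(i+1) − y_i)/h_i = 10, 1, -1:
  1·M_0 + 4·M_1 + 1·M_2 = 6(Δ_1 - Δ_0) = -54
  1·M_1 + 4·M_2 + 1·M_3 = 6(Δ_2 - Δ_1) = -12
Natural end conditions: M_0 = M_3 = 0.
Solving the tridiagonal system: M_0 = 0, M_1 = -68/5, M_2 = 2/5, M_3 = 0.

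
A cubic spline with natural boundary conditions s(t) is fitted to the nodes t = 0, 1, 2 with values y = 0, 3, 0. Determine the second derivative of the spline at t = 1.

-9

Let M_i = s''(x_i). Step sizes h_i = 1, 1; slopes of the chords Δ_i = (y_(i+1) - y_i)/h_i = 3, -3.
  1·M_0 + 4·M_1 + 1·M_2 = 6(Δ_1 - Δ_0) = -36
Natural end conditions: M_0 = M_2 = 0.
Hence M_0 = 0, M_1 = -9, M_2 = 0.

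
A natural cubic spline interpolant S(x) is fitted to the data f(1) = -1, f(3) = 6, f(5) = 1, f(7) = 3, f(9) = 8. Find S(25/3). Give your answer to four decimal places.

6.3069

Write M_i for S''(x_i). With h_i = 2, 2, 2, 2 and divided differences Δ_i = 7/2, -5/2, 1, 5/2, the continuity of S' gives the tridiagonal system
  2·M_0 + 8·M_1 + 2·M_2 = 6(Δ_1 - Δ_0) = -36
  2·M_1 + 8·M_2 + 2·M_3 = 6(Δ_2 - Δ_1) = 21
  2·M_2 + 8·M_3 + 2·M_4 = 6(Δ_3 - Δ_2) = 9
Natural end conditions: M_0 = M_4 = 0.
Forward elimination and back-substitution give M_0 = 0, M_1 = -615/112, M_2 = 111/28, M_3 = 15/112, M_4 = 0.
On [7, 9], S(x) = 3 + 135/56·(x - 7) + 15/224·(x - 7)² - 5/448·(x - 7)³.
With (x - 7) = 4/3: S(25/3) = 1192/189.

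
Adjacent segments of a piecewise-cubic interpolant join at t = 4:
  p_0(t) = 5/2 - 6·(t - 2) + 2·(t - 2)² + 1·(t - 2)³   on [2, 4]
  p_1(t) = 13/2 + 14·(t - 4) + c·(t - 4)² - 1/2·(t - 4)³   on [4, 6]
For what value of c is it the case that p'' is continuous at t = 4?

8

p_0''(t) = 4 + 6·(t - 2), so p_0''(4) = 16. On the right, p_1''(4) = 2c, so c = 8.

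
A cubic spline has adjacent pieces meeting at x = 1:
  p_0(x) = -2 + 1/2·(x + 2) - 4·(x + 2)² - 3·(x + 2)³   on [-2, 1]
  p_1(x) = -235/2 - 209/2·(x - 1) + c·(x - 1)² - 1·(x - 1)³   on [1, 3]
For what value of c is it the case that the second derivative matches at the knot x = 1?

p_0''(x) = -8 - 18·(x + 2), so p_0''(1) = -62. On the right, p_1''(1) = 2c, so c = -31.

-31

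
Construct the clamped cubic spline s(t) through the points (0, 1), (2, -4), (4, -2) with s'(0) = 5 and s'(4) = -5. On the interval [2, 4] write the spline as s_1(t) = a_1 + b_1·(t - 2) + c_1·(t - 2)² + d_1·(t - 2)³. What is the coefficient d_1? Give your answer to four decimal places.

-2.0313

Let M_i = s''(x_i). Step sizes h_i = 2, 2; slopes of the chords Δ_i = (y_(i+1) - y_i)/h_i = -5/2, 1.
  2·M_0 + 8·M_1 + 2·M_2 = 6(Δ_1 - Δ_0) = 21
Clamped end conditions give two more equations: 2h_0·M_0 + h_0·M_1 = 6(Δ_0 - s'(0)) = -45 and h_1·M_1 + 2h_1·M_2 = 6(s'(4) - Δ_1) = -36.
Solving: M_0 = -131/8, M_1 = 41/4, M_2 = -113/8.
On [2, 4], with s_1(t) = a_1 + b_1·(t - 2) + c_1·(t - 2)² + d_1·(t - 2)³: c_1 = M_1/2 = 41/8, d_1 = (M_2 - M_1)/(6h_1) = -65/32, b_1 = Δ_1 - h_1(2M_1 + M_2)/6 = -9/8.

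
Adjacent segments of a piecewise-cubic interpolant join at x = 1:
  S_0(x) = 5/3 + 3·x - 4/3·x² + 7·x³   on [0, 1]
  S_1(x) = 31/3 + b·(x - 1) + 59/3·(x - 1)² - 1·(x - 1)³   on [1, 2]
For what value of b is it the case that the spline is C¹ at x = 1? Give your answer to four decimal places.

S_0'(x) = 3 - 8/3·x + 21·x², so S_0'(1) = 64/3. On the right, S_1'(1) = b, so b = 64/3.

21.3333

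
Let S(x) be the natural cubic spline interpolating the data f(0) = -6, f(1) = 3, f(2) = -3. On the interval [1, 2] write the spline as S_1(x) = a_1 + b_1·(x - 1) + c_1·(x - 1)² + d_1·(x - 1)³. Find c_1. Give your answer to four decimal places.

-11.2500

Write σ_i for S''(x_i). With h_i = 1, 1 and divided differences Δ_i = 9, -6, the continuity of S' gives the tridiagonal system
  1·σ_0 + 4·σ_1 + 1·σ_2 = 6(Δ_1 - Δ_0) = -90
Natural end conditions: σ_0 = σ_2 = 0.
Solving the tridiagonal system: σ_0 = 0, σ_1 = -45/2, σ_2 = 0.
On [1, 2], with S_1(x) = a_1 + b_1·(x - 1) + c_1·(x - 1)² + d_1·(x - 1)³: c_1 = σ_1/2 = -45/4, d_1 = (σ_2 - σ_1)/(6h_1) = 15/4, b_1 = Δ_1 - h_1(2σ_1 + σ_2)/6 = 3/2.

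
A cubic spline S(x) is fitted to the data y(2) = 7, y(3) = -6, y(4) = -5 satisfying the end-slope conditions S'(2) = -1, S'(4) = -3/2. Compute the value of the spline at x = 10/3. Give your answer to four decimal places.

Put σ_i = S'' at the i-th knot. Here h = (1, 1) and Δ = (-13, 1), so the interior equations h_(i-1)·σ_(i-1) + 2(h_(i-1)+h_i)·σ_i + h_i·σ_(i+1) = 6(Δ_i − Δ_(i-1)) read
  1·σ_0 + 4·σ_1 + 1·σ_2 = 6(Δ_1 - Δ_0) = 84
Clamped end conditions give two more equations: 2h_0·σ_0 + h_0·σ_1 = 6(Δ_0 - S'(2)) = -72 and h_1·σ_1 + 2h_1·σ_2 = 6(S'(4) - Δ_1) = -15.
Solving: σ_0 = -229/4, σ_1 = 85/2, σ_2 = -115/4.
On [3, 4], S(x) = -6 - 67/8·(x - 3) + 85/4·(x - 3)² - 95/8·(x - 3)³.
With (x - 3) = 1/3: S(10/3) = -371/54.

-6.8704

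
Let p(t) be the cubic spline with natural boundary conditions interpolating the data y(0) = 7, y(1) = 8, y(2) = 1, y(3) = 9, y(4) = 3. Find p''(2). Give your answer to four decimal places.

Put m_i = p'' at the i-th knot. Here h = (1, 1, 1, 1) and Δ = (1, -7, 8, -6), so the interior equations h_(i-1)·m_(i-1) + 2(h_(i-1)+h_i)·m_i + h_i·m_(i+1) = 6(Δ_i − Δ_(i-1)) read
  1·m_0 + 4·m_1 + 1·m_2 = 6(Δ_1 - Δ_0) = -48
  1·m_1 + 4·m_2 + 1·m_3 = 6(Δ_2 - Δ_1) = 90
  1·m_2 + 4·m_3 + 1·m_4 = 6(Δ_3 - Δ_2) = -84
Natural end conditions: m_0 = m_4 = 0.
Solving the tridiagonal system: m_0 = 0, m_1 = -291/14, m_2 = 246/7, m_3 = -417/14, m_4 = 0.

35.1429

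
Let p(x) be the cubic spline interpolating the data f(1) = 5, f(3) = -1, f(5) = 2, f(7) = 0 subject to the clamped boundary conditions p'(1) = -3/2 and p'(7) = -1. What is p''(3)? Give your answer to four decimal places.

Let M_i = p''(x_i). Step sizes h_i = 2, 2, 2; slopes of the chords Δ_i = (y_(i+1) - y_i)/h_i = -3, 3/2, -1.
  2·M_0 + 8·M_1 + 2·M_2 = 6(Δ_1 - Δ_0) = 27
  2·M_1 + 8·M_2 + 2·M_3 = 6(Δ_2 - Δ_1) = -15
Clamped end conditions give two more equations: 2h_0·M_0 + h_0·M_1 = 6(Δ_0 - p'(1)) = -9 and h_2·M_2 + 2h_2·M_3 = 6(p'(7) - Δ_2) = 0.
Solving the tridiagonal system: M_0 = -151/30, M_1 = 167/30, M_2 = -56/15, M_3 = 28/15.

5.5667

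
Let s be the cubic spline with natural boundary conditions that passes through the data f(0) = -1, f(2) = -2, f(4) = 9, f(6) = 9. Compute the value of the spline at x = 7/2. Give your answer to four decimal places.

6.5531

Write m_i for s''(x_i). With h_i = 2, 2, 2 and divided differences Δ_i = -1/2, 11/2, 0, the continuity of s' gives the tridiagonal system
  2·m_0 + 8·m_1 + 2·m_2 = 6(Δ_1 - Δ_0) = 36
  2·m_1 + 8·m_2 + 2·m_3 = 6(Δ_2 - Δ_1) = -33
Natural end conditions: m_0 = m_3 = 0.
Solving the tridiagonal system: m_0 = 0, m_1 = 59/10, m_2 = -28/5, m_3 = 0.
On [2, 4], s(x) = -2 + 103/30·(x - 2) + 59/20·(x - 2)² - 23/24·(x - 2)³.
With (x - 2) = 3/2: s(7/2) = 2097/320.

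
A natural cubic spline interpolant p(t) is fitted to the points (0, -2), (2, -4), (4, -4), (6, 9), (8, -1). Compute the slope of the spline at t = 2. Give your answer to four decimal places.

-1.8036

Put M_i = p'' at the i-th knot. Here h = (2, 2, 2, 2) and Δ = (-1, 0, 13/2, -5), so the interior equations h_(i-1)·M_(i-1) + 2(h_(i-1)+h_i)·M_i + h_i·M_(i+1) = 6(Δ_i − Δ_(i-1)) read
  2·M_0 + 8·M_1 + 2·M_2 = 6(Δ_1 - Δ_0) = 6
  2·M_1 + 8·M_2 + 2·M_3 = 6(Δ_2 - Δ_1) = 39
  2·M_2 + 8·M_3 + 2·M_4 = 6(Δ_3 - Δ_2) = -69
Natural end conditions: M_0 = M_4 = 0.
Solving: M_0 = 0, M_1 = -135/112, M_2 = 219/28, M_3 = -1185/112, M_4 = 0.
On [2, 4], p'(t) = b_1 + 2c_1·(t - 2) + 3d_1·(t - 2)² with b_1 = Δ_1 - h_1(2M_1 + M_2)/6 = -101/56, c_1 = M_1/2 = -135/224, d_1 = (M_2 - M_1)/(6h_1) = 337/448. So p'(2) = -101/56.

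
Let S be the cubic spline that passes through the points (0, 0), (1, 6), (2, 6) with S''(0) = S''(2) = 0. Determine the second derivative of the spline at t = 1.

Put m_i = S'' at the i-th knot. Here h = (1, 1) and Δ = (6, 0), so the interior equations h_(i-1)·m_(i-1) + 2(h_(i-1)+h_i)·m_i + h_i·m_(i+1) = 6(Δ_i − Δ_(i-1)) read
  1·m_0 + 4·m_1 + 1·m_2 = 6(Δ_1 - Δ_0) = -36
Natural end conditions: m_0 = m_2 = 0.
Hence m_0 = 0, m_1 = -9, m_2 = 0.

-9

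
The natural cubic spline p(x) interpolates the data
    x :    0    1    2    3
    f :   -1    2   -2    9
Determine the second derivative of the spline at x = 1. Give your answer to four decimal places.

-17.2000

Put σ_i = p'' at the i-th knot. Here h = (1, 1, 1) and Δ = (3, -4, 11), so the interior equations h_(i-1)·σ_(i-1) + 2(h_(i-1)+h_i)·σ_i + h_i·σ_(i+1) = 6(Δ_i − Δ_(i-1)) read
  1·σ_0 + 4·σ_1 + 1·σ_2 = 6(Δ_1 - Δ_0) = -42
  1·σ_1 + 4·σ_2 + 1·σ_3 = 6(Δ_2 - Δ_1) = 90
Natural end conditions: σ_0 = σ_3 = 0.
Hence σ_0 = 0, σ_1 = -86/5, σ_2 = 134/5, σ_3 = 0.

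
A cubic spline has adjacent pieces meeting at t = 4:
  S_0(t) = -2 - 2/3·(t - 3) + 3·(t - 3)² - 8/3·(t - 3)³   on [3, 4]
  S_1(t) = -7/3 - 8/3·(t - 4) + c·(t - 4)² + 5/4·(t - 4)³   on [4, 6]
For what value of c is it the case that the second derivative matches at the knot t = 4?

S_0''(t) = 6 - 16·(t - 3), so S_0''(4) = -10. On the right, S_1''(4) = 2c, so c = -5.

-5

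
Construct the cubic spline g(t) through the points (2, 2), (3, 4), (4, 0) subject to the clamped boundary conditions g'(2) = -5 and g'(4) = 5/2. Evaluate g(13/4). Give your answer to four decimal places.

Put M_i = g'' at the i-th knot. Here h = (1, 1) and Δ = (2, -4), so the interior equations h_(i-1)·M_(i-1) + 2(h_(i-1)+h_i)·M_i + h_i·M_(i+1) = 6(Δ_i − Δ_(i-1)) read
  1·M_0 + 4·M_1 + 1·M_2 = 6(Δ_1 - Δ_0) = -36
Clamped end conditions give two more equations: 2h_0·M_0 + h_0·M_1 = 6(Δ_0 - g'(2)) = 42 and h_1·M_1 + 2h_1·M_2 = 6(g'(4) - Δ_1) = 39.
Hence M_0 = 135/4, M_1 = -51/2, M_2 = 129/4.
On [3, 4], g(t) = 4 - 7/8·(t - 3) - 51/4·(t - 3)² + 77/8·(t - 3)³.
With (t - 3) = 1/4: g(13/4) = 1605/512.

3.1348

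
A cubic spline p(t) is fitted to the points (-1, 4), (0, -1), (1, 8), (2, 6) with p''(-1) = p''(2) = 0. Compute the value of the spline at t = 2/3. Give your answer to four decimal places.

5.1086

Write m_i for p''(x_i). With h_i = 1, 1, 1 and divided differences Δ_i = -5, 9, -2, the continuity of p' gives the tridiagonal system
  1·m_0 + 4·m_1 + 1·m_2 = 6(Δ_1 - Δ_0) = 84
  1·m_1 + 4·m_2 + 1·m_3 = 6(Δ_2 - Δ_1) = -66
Natural end conditions: m_0 = m_3 = 0.
Solving: m_0 = 0, m_1 = 134/5, m_2 = -116/5, m_3 = 0.
On [0, 1], p(t) = -1 + 59/15·t + 67/5·t² - 25/3·t³.
With t = 2/3: p(2/3) = 2069/405.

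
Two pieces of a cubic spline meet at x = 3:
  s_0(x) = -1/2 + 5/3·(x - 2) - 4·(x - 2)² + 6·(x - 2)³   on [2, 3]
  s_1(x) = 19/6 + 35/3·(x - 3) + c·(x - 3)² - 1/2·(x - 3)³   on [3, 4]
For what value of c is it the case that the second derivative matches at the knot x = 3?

14

s_0''(x) = -8 + 36·(x - 2), so s_0''(3) = 28. On the right, s_1''(3) = 2c, so c = 14.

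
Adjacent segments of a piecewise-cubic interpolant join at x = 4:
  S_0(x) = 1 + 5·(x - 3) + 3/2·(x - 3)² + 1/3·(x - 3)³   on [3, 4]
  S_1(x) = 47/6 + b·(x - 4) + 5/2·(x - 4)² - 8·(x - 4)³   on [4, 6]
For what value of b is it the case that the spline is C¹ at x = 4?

9

S_0'(x) = 5 + 3·(x - 3) + 1·(x - 3)², so S_0'(4) = 9. On the right, S_1'(4) = b, so b = 9.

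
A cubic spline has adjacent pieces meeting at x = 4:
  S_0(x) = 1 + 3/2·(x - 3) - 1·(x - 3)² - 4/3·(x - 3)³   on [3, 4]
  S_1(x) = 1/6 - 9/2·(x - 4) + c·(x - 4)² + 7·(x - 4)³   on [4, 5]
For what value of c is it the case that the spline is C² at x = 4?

-5

S_0''(x) = -2 - 8·(x - 3), so S_0''(4) = -10. On the right, S_1''(4) = 2c, so c = -5.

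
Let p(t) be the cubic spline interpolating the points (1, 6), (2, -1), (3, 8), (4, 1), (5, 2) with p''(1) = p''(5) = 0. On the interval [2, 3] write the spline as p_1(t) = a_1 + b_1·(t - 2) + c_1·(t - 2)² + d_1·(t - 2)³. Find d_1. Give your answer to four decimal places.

Put M_i = p'' at the i-th knot. Here h = (1, 1, 1, 1) and Δ = (-7, 9, -7, 1), so the interior equations h_(i-1)·M_(i-1) + 2(h_(i-1)+h_i)·M_i + h_i·M_(i+1) = 6(Δ_i − Δ_(i-1)) read
  1·M_0 + 4·M_1 + 1·M_2 = 6(Δ_1 - Δ_0) = 96
  1·M_1 + 4·M_2 + 1·M_3 = 6(Δ_2 - Δ_1) = -96
  1·M_2 + 4·M_3 + 1·M_4 = 6(Δ_3 - Δ_2) = 48
Natural end conditions: M_0 = M_4 = 0.
Solving: M_0 = 0, M_1 = 234/7, M_2 = -264/7, M_3 = 150/7, M_4 = 0.
On [2, 3], with p_1(t) = a_1 + b_1·(t - 2) + c_1·(t - 2)² + d_1·(t - 2)³: c_1 = M_1/2 = 117/7, d_1 = (M_2 - M_1)/(6h_1) = -83/7, b_1 = Δ_1 - h_1(2M_1 + M_2)/6 = 29/7.

-11.8571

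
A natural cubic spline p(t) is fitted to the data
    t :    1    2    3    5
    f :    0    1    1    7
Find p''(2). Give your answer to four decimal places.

-2.3478

Write M_i for p''(x_i). With h_i = 1, 1, 2 and divided differences Δ_i = 1, 0, 3, the continuity of p' gives the tridiagonal system
  1·M_0 + 4·M_1 + 1·M_2 = 6(Δ_1 - Δ_0) = -6
  1·M_1 + 6·M_2 + 2·M_3 = 6(Δ_2 - Δ_1) = 18
Natural end conditions: M_0 = M_3 = 0.
Hence M_0 = 0, M_1 = -54/23, M_2 = 78/23, M_3 = 0.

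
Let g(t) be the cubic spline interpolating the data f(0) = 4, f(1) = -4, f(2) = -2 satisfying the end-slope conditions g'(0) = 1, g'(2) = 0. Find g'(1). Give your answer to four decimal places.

With m_i denoting the second derivative at x_i, h_i = 1, 1, and Δ_i = (y_(i+1) − y_i)/h_i = -8, 2:
  1·m_0 + 4·m_1 + 1·m_2 = 6(Δ_1 - Δ_0) = 60
Clamped end conditions give two more equations: 2h_0·m_0 + h_0·m_1 = 6(Δ_0 - g'(0)) = -54 and h_1·m_1 + 2h_1·m_2 = 6(g'(2) - Δ_1) = -12.
Solving the tridiagonal system: m_0 = -85/2, m_1 = 31, m_2 = -43/2.
On [1, 2], g'(t) = b_1 + 2c_1·(t - 1) + 3d_1·(t - 1)² with b_1 = Δ_1 - h_1(2m_1 + m_2)/6 = -19/4, c_1 = m_1/2 = 31/2, d_1 = (m_2 - m_1)/(6h_1) = -35/4. So g'(1) = -19/4.

-4.7500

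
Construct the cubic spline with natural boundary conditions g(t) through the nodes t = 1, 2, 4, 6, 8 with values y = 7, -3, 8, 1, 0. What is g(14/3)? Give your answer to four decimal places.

7.8094

Write M_i for g''(x_i). With h_i = 1, 2, 2, 2 and divided differences Δ_i = -10, 11/2, -7/2, -1/2, the continuity of g' gives the tridiagonal system
  1·M_0 + 6·M_1 + 2·M_2 = 6(Δ_1 - Δ_0) = 93
  2·M_1 + 8·M_2 + 2·M_3 = 6(Δ_2 - Δ_1) = -54
  2·M_2 + 8·M_3 + 2·M_4 = 6(Δ_3 - Δ_2) = 18
Natural end conditions: M_0 = M_4 = 0.
Solving: M_0 = 0, M_1 = 1629/82, M_2 = -537/41, M_3 = 453/82, M_4 = 0.
On [4, 6], g(t) = 8 + 139/41·(t - 4) - 537/82·(t - 4)² + 509/328·(t - 4)³.
With (t - 4) = 2/3: g(14/3) = 8645/1107.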